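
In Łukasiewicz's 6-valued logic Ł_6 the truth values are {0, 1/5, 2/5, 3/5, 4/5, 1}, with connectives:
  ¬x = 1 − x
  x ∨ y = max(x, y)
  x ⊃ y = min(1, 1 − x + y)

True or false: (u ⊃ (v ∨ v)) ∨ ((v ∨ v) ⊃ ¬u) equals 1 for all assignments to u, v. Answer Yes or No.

No

Counterexample: take u = 4/5, v = 2/5.
v ∨ v = 2/5 ∨ 2/5 = 2/5
u ⊃ (v ∨ v) = 4/5 ⊃ 2/5 = 3/5
v ∨ v = 2/5 ∨ 2/5 = 2/5
¬u = ¬4/5 = 1/5
(v ∨ v) ⊃ ¬u = 2/5 ⊃ 1/5 = 4/5
(u ⊃ (v ∨ v)) ∨ ((v ∨ v) ⊃ ¬u) = 3/5 ∨ 4/5 = 4/5
This gives 4/5 ≠ 1.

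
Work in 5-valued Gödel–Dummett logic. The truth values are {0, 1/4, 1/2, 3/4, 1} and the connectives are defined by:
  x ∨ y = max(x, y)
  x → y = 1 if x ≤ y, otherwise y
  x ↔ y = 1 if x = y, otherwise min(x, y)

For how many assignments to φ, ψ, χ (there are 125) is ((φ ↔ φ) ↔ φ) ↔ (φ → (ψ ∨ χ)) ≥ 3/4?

32

value 1: 9 assignments (counts)
value 3/4: 23 assignments (counts)
value 1/2: 31 assignments
value 1/4: 33 assignments
value 0: 29 assignments
So 32 of the 125 assignments meet the threshold.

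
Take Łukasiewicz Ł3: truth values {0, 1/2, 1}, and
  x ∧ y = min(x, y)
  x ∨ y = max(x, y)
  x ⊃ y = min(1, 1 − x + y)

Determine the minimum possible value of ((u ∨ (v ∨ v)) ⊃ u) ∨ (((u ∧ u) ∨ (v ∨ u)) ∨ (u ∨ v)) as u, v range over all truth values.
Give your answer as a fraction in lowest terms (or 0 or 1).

1/2

Take u = 0, v = 1/2:
v ∨ v = 1/2 ∨ 1/2 = 1/2
u ∨ (v ∨ v) = 0 ∨ 1/2 = 1/2
(u ∨ (v ∨ v)) ⊃ u = 1/2 ⊃ 0 = 1/2
u ∧ u = 0 ∧ 0 = 0
v ∨ u = 1/2 ∨ 0 = 1/2
(u ∧ u) ∨ (v ∨ u) = 0 ∨ 1/2 = 1/2
u ∨ v = 0 ∨ 1/2 = 1/2
((u ∧ u) ∨ (v ∨ u)) ∨ (u ∨ v) = 1/2 ∨ 1/2 = 1/2
((u ∨ (v ∨ v)) ⊃ u) ∨ (((u ∧ u) ∨ (v ∨ u)) ∨ (u ∨ v)) = 1/2 ∨ 1/2 = 1/2
No assignment yields a value below 1/2, so this is the minimum.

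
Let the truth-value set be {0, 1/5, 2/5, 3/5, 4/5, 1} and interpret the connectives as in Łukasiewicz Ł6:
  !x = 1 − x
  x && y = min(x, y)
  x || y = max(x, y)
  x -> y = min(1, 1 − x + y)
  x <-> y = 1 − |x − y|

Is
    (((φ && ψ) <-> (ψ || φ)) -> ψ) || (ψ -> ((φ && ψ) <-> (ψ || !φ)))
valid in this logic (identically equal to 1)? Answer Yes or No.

Counterexample: take φ = 0, ψ = 1/5.
φ && ψ = 0 && 1/5 = 0
ψ || φ = 1/5 || 0 = 1/5
(φ && ψ) <-> (ψ || φ) = 0 <-> 1/5 = 4/5
((φ && ψ) <-> (ψ || φ)) -> ψ = 4/5 -> 1/5 = 2/5
φ && ψ = 0 && 1/5 = 0
!φ = !0 = 1
ψ || !φ = 1/5 || 1 = 1
(φ && ψ) <-> (ψ || !φ) = 0 <-> 1 = 0
ψ -> ((φ && ψ) <-> (ψ || !φ)) = 1/5 -> 0 = 4/5
(((φ && ψ) <-> (ψ || φ)) -> ψ) || (ψ -> ((φ && ψ) <-> (ψ || !φ))) = 2/5 || 4/5 = 4/5
This gives 4/5 ≠ 1.

No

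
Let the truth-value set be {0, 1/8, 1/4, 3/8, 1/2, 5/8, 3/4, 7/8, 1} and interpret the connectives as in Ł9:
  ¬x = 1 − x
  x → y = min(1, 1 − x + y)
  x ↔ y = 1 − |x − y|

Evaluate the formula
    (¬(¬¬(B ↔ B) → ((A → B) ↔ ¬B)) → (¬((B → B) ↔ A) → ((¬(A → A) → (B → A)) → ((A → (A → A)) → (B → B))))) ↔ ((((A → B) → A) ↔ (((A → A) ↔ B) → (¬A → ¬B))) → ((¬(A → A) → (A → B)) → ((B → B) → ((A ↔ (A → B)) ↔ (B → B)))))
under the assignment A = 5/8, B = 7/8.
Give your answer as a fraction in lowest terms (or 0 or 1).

B ↔ B = 7/8 ↔ 7/8 = 1
¬(B ↔ B) = ¬1 = 0
¬¬(B ↔ B) = ¬0 = 1
A → B = 5/8 → 7/8 = 1
¬B = ¬7/8 = 1/8
(A → B) ↔ ¬B = 1 ↔ 1/8 = 1/8
¬¬(B ↔ B) → ((A → B) ↔ ¬B) = 1 → 1/8 = 1/8
¬(¬¬(B ↔ B) → ((A → B) ↔ ¬B)) = ¬1/8 = 7/8
B → B = 7/8 → 7/8 = 1
(B → B) ↔ A = 1 ↔ 5/8 = 5/8
¬((B → B) ↔ A) = ¬5/8 = 3/8
A → A = 5/8 → 5/8 = 1
¬(A → A) = ¬1 = 0
B → A = 7/8 → 5/8 = 3/4
¬(A → A) → (B → A) = 0 → 3/4 = 1
A → A = 5/8 → 5/8 = 1
A → (A → A) = 5/8 → 1 = 1
B → B = 7/8 → 7/8 = 1
(A → (A → A)) → (B → B) = 1 → 1 = 1
(¬(A → A) → (B → A)) → ((A → (A → A)) → (B → B)) = 1 → 1 = 1
¬((B → B) ↔ A) → ((¬(A → A) → (B → A)) → ((A → (A → A)) → (B → B))) = 3/8 → 1 = 1
¬(¬¬(B ↔ B) → ((A → B) ↔ ¬B)) → (¬((B → B) ↔ A) → ((¬(A → A) → (B → A)) → ((A → (A → A)) → (B → B)))) = 7/8 → 1 = 1
A → B = 5/8 → 7/8 = 1
(A → B) → A = 1 → 5/8 = 5/8
A → A = 5/8 → 5/8 = 1
(A → A) ↔ B = 1 ↔ 7/8 = 7/8
¬A = ¬5/8 = 3/8
¬B = ¬7/8 = 1/8
¬A → ¬B = 3/8 → 1/8 = 3/4
((A → A) ↔ B) → (¬A → ¬B) = 7/8 → 3/4 = 7/8
((A → B) → A) ↔ (((A → A) ↔ B) → (¬A → ¬B)) = 5/8 ↔ 7/8 = 3/4
A → A = 5/8 → 5/8 = 1
¬(A → A) = ¬1 = 0
A → B = 5/8 → 7/8 = 1
¬(A → A) → (A → B) = 0 → 1 = 1
B → B = 7/8 → 7/8 = 1
A → B = 5/8 → 7/8 = 1
A ↔ (A → B) = 5/8 ↔ 1 = 5/8
B → B = 7/8 → 7/8 = 1
(A ↔ (A → B)) ↔ (B → B) = 5/8 ↔ 1 = 5/8
(B → B) → ((A ↔ (A → B)) ↔ (B → B)) = 1 → 5/8 = 5/8
(¬(A → A) → (A → B)) → ((B → B) → ((A ↔ (A → B)) ↔ (B → B))) = 1 → 5/8 = 5/8
(((A → B) → A) ↔ (((A → A) ↔ B) → (¬A → ¬B))) → ((¬(A → A) → (A → B)) → ((B → B) → ((A ↔ (A → B)) ↔ (B → B)))) = 3/4 → 5/8 = 7/8
(¬(¬¬(B ↔ B) → ((A → B) ↔ ¬B)) → (¬((B → B) ↔ A) → ((¬(A → A) → (B → A)) → ((A → (A → A)) → (B → B))))) ↔ ((((A → B) → A) ↔ (((A → A) ↔ B) → (¬A → ¬B))) → ((¬(A → A) → (A → B)) → ((B → B) → ((A ↔ (A → B)) ↔ (B → B))))) = 1 ↔ 7/8 = 7/8

7/8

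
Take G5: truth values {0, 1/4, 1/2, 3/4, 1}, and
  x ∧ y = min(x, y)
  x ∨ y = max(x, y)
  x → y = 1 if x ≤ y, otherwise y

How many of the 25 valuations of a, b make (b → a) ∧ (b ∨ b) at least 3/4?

4

value 1: 1 assignment (counts)
value 3/4: 3 assignments (counts)
value 1/2: 5 assignments
value 1/4: 7 assignments
value 0: 9 assignments
So 4 of the 25 assignments meet the threshold.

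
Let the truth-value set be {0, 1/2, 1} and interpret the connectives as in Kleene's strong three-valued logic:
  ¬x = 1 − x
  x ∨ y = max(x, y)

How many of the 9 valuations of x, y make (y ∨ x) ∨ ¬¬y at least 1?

5

x = 0, y = 0 ↦ 0  <
x = 0, y = 1/2 ↦ 1/2  <
x = 0, y = 1 ↦ 1  ≥
x = 1/2, y = 0 ↦ 1/2  <
x = 1/2, y = 1/2 ↦ 1/2  <
x = 1/2, y = 1 ↦ 1  ≥
x = 1, y = 0 ↦ 1  ≥
x = 1, y = 1/2 ↦ 1  ≥
x = 1, y = 1 ↦ 1  ≥
So 5 of the 9 assignments meet the threshold.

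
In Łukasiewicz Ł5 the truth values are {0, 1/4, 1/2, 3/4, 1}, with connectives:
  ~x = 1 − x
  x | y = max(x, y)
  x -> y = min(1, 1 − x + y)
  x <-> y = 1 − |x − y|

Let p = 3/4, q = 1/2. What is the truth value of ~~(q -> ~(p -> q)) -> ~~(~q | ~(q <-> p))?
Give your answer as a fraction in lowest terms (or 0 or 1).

p -> q = 3/4 -> 1/2 = 3/4
~(p -> q) = ~3/4 = 1/4
q -> ~(p -> q) = 1/2 -> 1/4 = 3/4
~(q -> ~(p -> q)) = ~3/4 = 1/4
~~(q -> ~(p -> q)) = ~1/4 = 3/4
~q = ~1/2 = 1/2
q <-> p = 1/2 <-> 3/4 = 3/4
~(q <-> p) = ~3/4 = 1/4
~q | ~(q <-> p) = 1/2 | 1/4 = 1/2
~(~q | ~(q <-> p)) = ~1/2 = 1/2
~~(~q | ~(q <-> p)) = ~1/2 = 1/2
~~(q -> ~(p -> q)) -> ~~(~q | ~(q <-> p)) = 3/4 -> 1/2 = 3/4

3/4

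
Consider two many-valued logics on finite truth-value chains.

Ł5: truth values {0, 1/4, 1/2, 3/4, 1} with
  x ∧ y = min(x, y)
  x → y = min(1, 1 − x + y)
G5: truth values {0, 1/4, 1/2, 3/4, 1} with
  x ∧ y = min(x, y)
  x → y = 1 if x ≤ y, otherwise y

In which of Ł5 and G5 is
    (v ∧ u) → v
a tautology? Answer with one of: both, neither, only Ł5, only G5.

In Ł5: every assignment gives 1 — tautology.
In G5: every assignment gives 1 — tautology.

both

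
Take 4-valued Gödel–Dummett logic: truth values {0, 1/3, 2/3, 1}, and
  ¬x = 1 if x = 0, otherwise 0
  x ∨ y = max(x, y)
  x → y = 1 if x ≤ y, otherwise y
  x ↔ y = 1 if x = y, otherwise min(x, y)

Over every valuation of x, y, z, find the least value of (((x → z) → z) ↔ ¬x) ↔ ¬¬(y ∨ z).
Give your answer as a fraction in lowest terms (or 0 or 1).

Take x = 0, y = 1/3, z = 0:
x → z = 0 → 0 = 1
(x → z) → z = 1 → 0 = 0
¬x = ¬0 = 1
((x → z) → z) ↔ ¬x = 0 ↔ 1 = 0
y ∨ z = 1/3 ∨ 0 = 1/3
¬(y ∨ z) = ¬1/3 = 0
¬¬(y ∨ z) = ¬0 = 1
(((x → z) → z) ↔ ¬x) ↔ ¬¬(y ∨ z) = 0 ↔ 1 = 0
No assignment yields a value below 0, so this is the minimum.

0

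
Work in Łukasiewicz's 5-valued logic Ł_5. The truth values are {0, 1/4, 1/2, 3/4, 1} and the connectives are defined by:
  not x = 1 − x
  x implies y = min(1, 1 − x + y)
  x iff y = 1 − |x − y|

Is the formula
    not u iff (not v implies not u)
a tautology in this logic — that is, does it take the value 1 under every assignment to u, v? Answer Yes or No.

No

Counterexample: take u = 1/4, v = 1/4.
not u = not 1/4 = 3/4
not v = not 1/4 = 3/4
not v implies not u = 3/4 implies 3/4 = 1
not u iff (not v implies not u) = 3/4 iff 1 = 3/4
This gives 3/4 ≠ 1.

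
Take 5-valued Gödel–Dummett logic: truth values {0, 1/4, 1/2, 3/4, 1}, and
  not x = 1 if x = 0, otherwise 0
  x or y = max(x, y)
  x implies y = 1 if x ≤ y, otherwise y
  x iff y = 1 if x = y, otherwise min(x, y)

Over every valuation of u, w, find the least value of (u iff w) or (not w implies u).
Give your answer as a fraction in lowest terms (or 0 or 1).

1/4

Take u = 1/4, w = 0:
u iff w = 1/4 iff 0 = 0
not w = not 0 = 1
not w implies u = 1 implies 1/4 = 1/4
(u iff w) or (not w implies u) = 0 or 1/4 = 1/4
No assignment yields a value below 1/4, so this is the minimum.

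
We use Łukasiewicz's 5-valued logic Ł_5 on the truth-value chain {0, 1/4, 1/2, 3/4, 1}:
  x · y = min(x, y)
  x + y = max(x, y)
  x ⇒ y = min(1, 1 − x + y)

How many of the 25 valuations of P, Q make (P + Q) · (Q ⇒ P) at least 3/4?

value 1: 5 assignments (counts)
value 3/4: 6 assignments (counts)
value 1/2: 7 assignments
value 1/4: 5 assignments
value 0: 2 assignments
So 11 of the 25 assignments meet the threshold.

11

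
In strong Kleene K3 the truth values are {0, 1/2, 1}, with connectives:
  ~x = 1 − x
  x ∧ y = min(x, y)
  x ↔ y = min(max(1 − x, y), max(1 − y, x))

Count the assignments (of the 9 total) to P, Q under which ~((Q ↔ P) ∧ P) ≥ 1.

4

P = 0, Q = 0 ↦ 1  ≥
P = 0, Q = 1/2 ↦ 1  ≥
P = 0, Q = 1 ↦ 1  ≥
P = 1/2, Q = 0 ↦ 1/2  <
P = 1/2, Q = 1/2 ↦ 1/2  <
P = 1/2, Q = 1 ↦ 1/2  <
P = 1, Q = 0 ↦ 1  ≥
P = 1, Q = 1/2 ↦ 1/2  <
P = 1, Q = 1 ↦ 0  <
So 4 of the 9 assignments meet the threshold.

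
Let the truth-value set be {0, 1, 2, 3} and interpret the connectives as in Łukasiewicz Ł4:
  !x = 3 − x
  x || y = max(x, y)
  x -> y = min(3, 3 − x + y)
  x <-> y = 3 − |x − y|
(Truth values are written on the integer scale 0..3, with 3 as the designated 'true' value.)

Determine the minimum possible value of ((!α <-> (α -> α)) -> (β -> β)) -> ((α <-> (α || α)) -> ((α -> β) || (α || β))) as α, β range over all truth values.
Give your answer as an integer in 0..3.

Take α = 1, β = 0:
!α = !1 = 2
α -> α = 1 -> 1 = 3
!α <-> (α -> α) = 2 <-> 3 = 2
β -> β = 0 -> 0 = 3
(!α <-> (α -> α)) -> (β -> β) = 2 -> 3 = 3
α || α = 1 || 1 = 1
α <-> (α || α) = 1 <-> 1 = 3
α -> β = 1 -> 0 = 2
α || β = 1 || 0 = 1
(α -> β) || (α || β) = 2 || 1 = 2
(α <-> (α || α)) -> ((α -> β) || (α || β)) = 3 -> 2 = 2
((!α <-> (α -> α)) -> (β -> β)) -> ((α <-> (α || α)) -> ((α -> β) || (α || β))) = 3 -> 2 = 2
No assignment yields a value below 2, so this is the minimum.

2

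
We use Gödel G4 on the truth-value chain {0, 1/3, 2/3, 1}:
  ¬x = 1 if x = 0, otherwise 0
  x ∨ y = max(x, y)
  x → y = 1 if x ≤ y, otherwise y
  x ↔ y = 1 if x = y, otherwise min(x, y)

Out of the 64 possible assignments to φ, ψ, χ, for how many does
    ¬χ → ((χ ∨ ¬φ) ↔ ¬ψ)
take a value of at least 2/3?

58

value 1: 58 assignments (counts)
value 0: 6 assignments
So 58 of the 64 assignments meet the threshold.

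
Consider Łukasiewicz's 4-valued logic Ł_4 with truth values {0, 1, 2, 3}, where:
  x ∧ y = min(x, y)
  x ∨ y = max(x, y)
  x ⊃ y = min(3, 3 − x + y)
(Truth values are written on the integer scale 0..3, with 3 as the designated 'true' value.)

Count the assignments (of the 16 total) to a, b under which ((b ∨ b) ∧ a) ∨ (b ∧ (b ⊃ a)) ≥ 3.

1

a = 0, b = 0 ↦ 0  <
a = 0, b = 1 ↦ 1  <
a = 0, b = 2 ↦ 1  <
a = 0, b = 3 ↦ 0  <
a = 1, b = 0 ↦ 0  <
a = 1, b = 1 ↦ 1  <
a = 1, b = 2 ↦ 2  <
a = 1, b = 3 ↦ 1  <
a = 2, b = 0 ↦ 0  <
a = 2, b = 1 ↦ 1  <
a = 2, b = 2 ↦ 2  <
a = 2, b = 3 ↦ 2  <
a = 3, b = 0 ↦ 0  <
a = 3, b = 1 ↦ 1  <
a = 3, b = 2 ↦ 2  <
a = 3, b = 3 ↦ 3  ≥
So 1 of the 16 assignments meets the threshold.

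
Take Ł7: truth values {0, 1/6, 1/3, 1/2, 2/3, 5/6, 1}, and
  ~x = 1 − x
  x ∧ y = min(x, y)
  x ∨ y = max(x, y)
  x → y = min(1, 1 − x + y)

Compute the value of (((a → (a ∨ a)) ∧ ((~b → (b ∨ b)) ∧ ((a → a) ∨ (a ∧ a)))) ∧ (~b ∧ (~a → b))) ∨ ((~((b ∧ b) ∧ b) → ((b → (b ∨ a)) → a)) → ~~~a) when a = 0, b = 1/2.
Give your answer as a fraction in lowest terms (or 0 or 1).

a ∨ a = 0 ∨ 0 = 0
a → (a ∨ a) = 0 → 0 = 1
~b = ~1/2 = 1/2
b ∨ b = 1/2 ∨ 1/2 = 1/2
~b → (b ∨ b) = 1/2 → 1/2 = 1
a → a = 0 → 0 = 1
a ∧ a = 0 ∧ 0 = 0
(a → a) ∨ (a ∧ a) = 1 ∨ 0 = 1
(~b → (b ∨ b)) ∧ ((a → a) ∨ (a ∧ a)) = 1 ∧ 1 = 1
(a → (a ∨ a)) ∧ ((~b → (b ∨ b)) ∧ ((a → a) ∨ (a ∧ a))) = 1 ∧ 1 = 1
~b = ~1/2 = 1/2
~a = ~0 = 1
~a → b = 1 → 1/2 = 1/2
~b ∧ (~a → b) = 1/2 ∧ 1/2 = 1/2
((a → (a ∨ a)) ∧ ((~b → (b ∨ b)) ∧ ((a → a) ∨ (a ∧ a)))) ∧ (~b ∧ (~a → b)) = 1 ∧ 1/2 = 1/2
b ∧ b = 1/2 ∧ 1/2 = 1/2
(b ∧ b) ∧ b = 1/2 ∧ 1/2 = 1/2
~((b ∧ b) ∧ b) = ~1/2 = 1/2
b ∨ a = 1/2 ∨ 0 = 1/2
b → (b ∨ a) = 1/2 → 1/2 = 1
(b → (b ∨ a)) → a = 1 → 0 = 0
~((b ∧ b) ∧ b) → ((b → (b ∨ a)) → a) = 1/2 → 0 = 1/2
~a = ~0 = 1
~~a = ~1 = 0
~~~a = ~0 = 1
(~((b ∧ b) ∧ b) → ((b → (b ∨ a)) → a)) → ~~~a = 1/2 → 1 = 1
(((a → (a ∨ a)) ∧ ((~b → (b ∨ b)) ∧ ((a → a) ∨ (a ∧ a)))) ∧ (~b ∧ (~a → b))) ∨ ((~((b ∧ b) ∧ b) → ((b → (b ∨ a)) → a)) → ~~~a) = 1/2 ∨ 1 = 1

1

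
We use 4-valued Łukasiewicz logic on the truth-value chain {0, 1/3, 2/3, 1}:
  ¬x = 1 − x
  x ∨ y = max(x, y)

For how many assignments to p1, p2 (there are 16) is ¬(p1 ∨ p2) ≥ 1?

p1 = 0, p2 = 0 ↦ 1  ≥
p1 = 0, p2 = 1/3 ↦ 2/3  <
p1 = 0, p2 = 2/3 ↦ 1/3  <
p1 = 0, p2 = 1 ↦ 0  <
p1 = 1/3, p2 = 0 ↦ 2/3  <
p1 = 1/3, p2 = 1/3 ↦ 2/3  <
p1 = 1/3, p2 = 2/3 ↦ 1/3  <
p1 = 1/3, p2 = 1 ↦ 0  <
p1 = 2/3, p2 = 0 ↦ 1/3  <
p1 = 2/3, p2 = 1/3 ↦ 1/3  <
p1 = 2/3, p2 = 2/3 ↦ 1/3  <
p1 = 2/3, p2 = 1 ↦ 0  <
p1 = 1, p2 = 0 ↦ 0  <
p1 = 1, p2 = 1/3 ↦ 0  <
p1 = 1, p2 = 2/3 ↦ 0  <
p1 = 1, p2 = 1 ↦ 0  <
So 1 of the 16 assignments meets the threshold.

1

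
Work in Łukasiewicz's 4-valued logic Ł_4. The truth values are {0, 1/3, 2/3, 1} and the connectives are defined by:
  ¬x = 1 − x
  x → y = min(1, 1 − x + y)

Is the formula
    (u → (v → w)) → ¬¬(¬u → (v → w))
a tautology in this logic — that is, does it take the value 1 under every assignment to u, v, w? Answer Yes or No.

Counterexample: take u = 0, v = 1/3, w = 0.
v → w = 1/3 → 0 = 2/3
u → (v → w) = 0 → 2/3 = 1
¬u = ¬0 = 1
v → w = 1/3 → 0 = 2/3
¬u → (v → w) = 1 → 2/3 = 2/3
¬(¬u → (v → w)) = ¬2/3 = 1/3
¬¬(¬u → (v → w)) = ¬1/3 = 2/3
(u → (v → w)) → ¬¬(¬u → (v → w)) = 1 → 2/3 = 2/3
This gives 2/3 ≠ 1.

No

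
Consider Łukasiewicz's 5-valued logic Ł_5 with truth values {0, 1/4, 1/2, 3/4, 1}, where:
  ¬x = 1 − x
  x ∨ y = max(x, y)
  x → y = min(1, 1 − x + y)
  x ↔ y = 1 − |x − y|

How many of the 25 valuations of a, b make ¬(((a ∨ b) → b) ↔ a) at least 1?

6

value 1: 6 assignments (counts)
value 3/4: 5 assignments
value 1/2: 6 assignments
value 1/4: 5 assignments
value 0: 3 assignments
So 6 of the 25 assignments meet the threshold.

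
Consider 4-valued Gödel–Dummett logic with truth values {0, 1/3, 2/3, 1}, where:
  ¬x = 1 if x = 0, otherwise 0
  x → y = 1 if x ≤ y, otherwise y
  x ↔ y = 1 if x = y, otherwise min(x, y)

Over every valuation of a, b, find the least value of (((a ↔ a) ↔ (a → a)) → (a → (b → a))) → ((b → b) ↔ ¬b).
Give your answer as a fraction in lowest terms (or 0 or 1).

0

Take a = 0, b = 1/3:
a ↔ a = 0 ↔ 0 = 1
a → a = 0 → 0 = 1
(a ↔ a) ↔ (a → a) = 1 ↔ 1 = 1
b → a = 1/3 → 0 = 0
a → (b → a) = 0 → 0 = 1
((a ↔ a) ↔ (a → a)) → (a → (b → a)) = 1 → 1 = 1
b → b = 1/3 → 1/3 = 1
¬b = ¬1/3 = 0
(b → b) ↔ ¬b = 1 ↔ 0 = 0
(((a ↔ a) ↔ (a → a)) → (a → (b → a))) → ((b → b) ↔ ¬b) = 1 → 0 = 0
No assignment yields a value below 0, so this is the minimum.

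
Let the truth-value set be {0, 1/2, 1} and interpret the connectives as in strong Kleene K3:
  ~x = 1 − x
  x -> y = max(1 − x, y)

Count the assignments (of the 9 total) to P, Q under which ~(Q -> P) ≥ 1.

P = 0, Q = 0 ↦ 0  <
P = 0, Q = 1/2 ↦ 1/2  <
P = 0, Q = 1 ↦ 1  ≥
P = 1/2, Q = 0 ↦ 0  <
P = 1/2, Q = 1/2 ↦ 1/2  <
P = 1/2, Q = 1 ↦ 1/2  <
P = 1, Q = 0 ↦ 0  <
P = 1, Q = 1/2 ↦ 0  <
P = 1, Q = 1 ↦ 0  <
So 1 of the 9 assignments meets the threshold.

1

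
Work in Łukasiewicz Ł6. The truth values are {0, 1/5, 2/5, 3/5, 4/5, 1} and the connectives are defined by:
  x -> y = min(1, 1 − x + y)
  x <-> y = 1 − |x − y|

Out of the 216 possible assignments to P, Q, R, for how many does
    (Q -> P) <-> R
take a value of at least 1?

36

value 1: 36 assignments (counts)
value 4/5: 50 assignments
value 3/5: 43 assignments
value 2/5: 36 assignments
value 1/5: 29 assignments
value 0: 22 assignments
So 36 of the 216 assignments meet the threshold.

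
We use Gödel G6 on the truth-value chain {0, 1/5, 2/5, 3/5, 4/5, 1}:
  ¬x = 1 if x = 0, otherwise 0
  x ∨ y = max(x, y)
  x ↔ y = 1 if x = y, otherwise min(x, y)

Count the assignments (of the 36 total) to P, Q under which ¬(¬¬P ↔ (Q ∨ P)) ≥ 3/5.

value 1: 5 assignments (counts)
value 0: 31 assignments
So 5 of the 36 assignments meet the threshold.

5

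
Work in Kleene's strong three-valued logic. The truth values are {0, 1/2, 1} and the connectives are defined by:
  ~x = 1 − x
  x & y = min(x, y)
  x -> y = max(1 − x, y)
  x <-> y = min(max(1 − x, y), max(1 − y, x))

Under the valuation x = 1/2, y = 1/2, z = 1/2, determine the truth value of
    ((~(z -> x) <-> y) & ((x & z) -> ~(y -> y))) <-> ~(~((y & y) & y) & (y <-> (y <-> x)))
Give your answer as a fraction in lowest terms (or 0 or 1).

1/2

z -> x = 1/2 -> 1/2 = 1/2
~(z -> x) = ~1/2 = 1/2
~(z -> x) <-> y = 1/2 <-> 1/2 = 1/2
x & z = 1/2 & 1/2 = 1/2
y -> y = 1/2 -> 1/2 = 1/2
~(y -> y) = ~1/2 = 1/2
(x & z) -> ~(y -> y) = 1/2 -> 1/2 = 1/2
(~(z -> x) <-> y) & ((x & z) -> ~(y -> y)) = 1/2 & 1/2 = 1/2
y & y = 1/2 & 1/2 = 1/2
(y & y) & y = 1/2 & 1/2 = 1/2
~((y & y) & y) = ~1/2 = 1/2
y <-> x = 1/2 <-> 1/2 = 1/2
y <-> (y <-> x) = 1/2 <-> 1/2 = 1/2
~((y & y) & y) & (y <-> (y <-> x)) = 1/2 & 1/2 = 1/2
~(~((y & y) & y) & (y <-> (y <-> x))) = ~1/2 = 1/2
((~(z -> x) <-> y) & ((x & z) -> ~(y -> y))) <-> ~(~((y & y) & y) & (y <-> (y <-> x))) = 1/2 <-> 1/2 = 1/2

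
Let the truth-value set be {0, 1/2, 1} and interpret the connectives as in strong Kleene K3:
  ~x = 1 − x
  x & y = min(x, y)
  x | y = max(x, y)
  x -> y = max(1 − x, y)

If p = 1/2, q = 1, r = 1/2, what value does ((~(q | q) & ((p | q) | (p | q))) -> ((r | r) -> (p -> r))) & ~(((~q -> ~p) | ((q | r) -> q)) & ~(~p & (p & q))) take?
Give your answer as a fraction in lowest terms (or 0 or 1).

q | q = 1 | 1 = 1
~(q | q) = ~1 = 0
p | q = 1/2 | 1 = 1
p | q = 1/2 | 1 = 1
(p | q) | (p | q) = 1 | 1 = 1
~(q | q) & ((p | q) | (p | q)) = 0 & 1 = 0
r | r = 1/2 | 1/2 = 1/2
p -> r = 1/2 -> 1/2 = 1/2
(r | r) -> (p -> r) = 1/2 -> 1/2 = 1/2
(~(q | q) & ((p | q) | (p | q))) -> ((r | r) -> (p -> r)) = 0 -> 1/2 = 1
~q = ~1 = 0
~p = ~1/2 = 1/2
~q -> ~p = 0 -> 1/2 = 1
q | r = 1 | 1/2 = 1
(q | r) -> q = 1 -> 1 = 1
(~q -> ~p) | ((q | r) -> q) = 1 | 1 = 1
~p = ~1/2 = 1/2
p & q = 1/2 & 1 = 1/2
~p & (p & q) = 1/2 & 1/2 = 1/2
~(~p & (p & q)) = ~1/2 = 1/2
((~q -> ~p) | ((q | r) -> q)) & ~(~p & (p & q)) = 1 & 1/2 = 1/2
~(((~q -> ~p) | ((q | r) -> q)) & ~(~p & (p & q))) = ~1/2 = 1/2
((~(q | q) & ((p | q) | (p | q))) -> ((r | r) -> (p -> r))) & ~(((~q -> ~p) | ((q | r) -> q)) & ~(~p & (p & q))) = 1 & 1/2 = 1/2

1/2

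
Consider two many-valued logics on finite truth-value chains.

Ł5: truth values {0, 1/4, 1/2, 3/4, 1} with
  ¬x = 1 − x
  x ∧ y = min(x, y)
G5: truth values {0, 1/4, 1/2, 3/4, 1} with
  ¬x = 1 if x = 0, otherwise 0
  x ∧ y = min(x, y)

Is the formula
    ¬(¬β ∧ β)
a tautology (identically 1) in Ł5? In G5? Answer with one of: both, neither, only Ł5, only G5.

only G5

In Ł5: at β = 1/4 the value is 3/4 — not a tautology.
In G5: every assignment gives 1 — tautology.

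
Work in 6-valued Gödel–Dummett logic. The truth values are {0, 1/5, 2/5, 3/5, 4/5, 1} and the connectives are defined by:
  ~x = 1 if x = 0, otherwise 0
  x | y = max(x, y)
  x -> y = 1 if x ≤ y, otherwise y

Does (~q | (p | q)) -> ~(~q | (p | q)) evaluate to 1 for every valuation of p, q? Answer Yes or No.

Counterexample: take p = 0, q = 0.
~q = ~0 = 1
p | q = 0 | 0 = 0
~q | (p | q) = 1 | 0 = 1
~q = ~0 = 1
p | q = 0 | 0 = 0
~q | (p | q) = 1 | 0 = 1
~(~q | (p | q)) = ~1 = 0
(~q | (p | q)) -> ~(~q | (p | q)) = 1 -> 0 = 0
This gives 0 ≠ 1.

No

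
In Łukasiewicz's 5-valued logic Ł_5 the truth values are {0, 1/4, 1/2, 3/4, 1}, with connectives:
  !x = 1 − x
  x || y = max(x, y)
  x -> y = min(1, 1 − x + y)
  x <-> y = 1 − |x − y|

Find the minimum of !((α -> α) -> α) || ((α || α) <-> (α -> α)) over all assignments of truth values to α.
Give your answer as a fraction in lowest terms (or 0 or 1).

1/2

Take α = 1/2:
α -> α = 1/2 -> 1/2 = 1
(α -> α) -> α = 1 -> 1/2 = 1/2
!((α -> α) -> α) = !1/2 = 1/2
α || α = 1/2 || 1/2 = 1/2
α -> α = 1/2 -> 1/2 = 1
(α || α) <-> (α -> α) = 1/2 <-> 1 = 1/2
!((α -> α) -> α) || ((α || α) <-> (α -> α)) = 1/2 || 1/2 = 1/2
No assignment yields a value below 1/2, so this is the minimum.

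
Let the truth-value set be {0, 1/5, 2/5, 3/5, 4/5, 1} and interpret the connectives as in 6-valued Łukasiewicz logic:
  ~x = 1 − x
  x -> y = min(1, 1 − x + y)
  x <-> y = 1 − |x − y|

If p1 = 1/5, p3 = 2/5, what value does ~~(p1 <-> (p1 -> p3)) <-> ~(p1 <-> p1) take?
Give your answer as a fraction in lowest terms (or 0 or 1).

4/5

p1 -> p3 = 1/5 -> 2/5 = 1
p1 <-> (p1 -> p3) = 1/5 <-> 1 = 1/5
~(p1 <-> (p1 -> p3)) = ~1/5 = 4/5
~~(p1 <-> (p1 -> p3)) = ~4/5 = 1/5
p1 <-> p1 = 1/5 <-> 1/5 = 1
~(p1 <-> p1) = ~1 = 0
~~(p1 <-> (p1 -> p3)) <-> ~(p1 <-> p1) = 1/5 <-> 0 = 4/5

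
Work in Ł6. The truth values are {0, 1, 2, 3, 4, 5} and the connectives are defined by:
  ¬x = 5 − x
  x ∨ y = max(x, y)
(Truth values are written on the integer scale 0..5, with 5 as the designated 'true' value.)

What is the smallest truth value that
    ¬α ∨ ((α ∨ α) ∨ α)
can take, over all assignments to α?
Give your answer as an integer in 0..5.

3

Take α = 2:
¬α = ¬2 = 3
α ∨ α = 2 ∨ 2 = 2
(α ∨ α) ∨ α = 2 ∨ 2 = 2
¬α ∨ ((α ∨ α) ∨ α) = 3 ∨ 2 = 3
No assignment yields a value below 3, so this is the minimum.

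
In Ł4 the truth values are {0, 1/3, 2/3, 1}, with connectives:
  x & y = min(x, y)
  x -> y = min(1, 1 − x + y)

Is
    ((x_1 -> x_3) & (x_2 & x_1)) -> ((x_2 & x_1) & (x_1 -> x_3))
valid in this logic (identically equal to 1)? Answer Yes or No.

Yes

At x_1 = 2/3, x_2 = 1/3, x_3 = 1, for instance:
x_1 -> x_3 = 2/3 -> 1 = 1
x_2 & x_1 = 1/3 & 2/3 = 1/3
(x_1 -> x_3) & (x_2 & x_1) = 1 & 1/3 = 1/3
(x_2 & x_1) & (x_1 -> x_3) = 1/3 & 1 = 1/3
((x_1 -> x_3) & (x_2 & x_1)) -> ((x_2 & x_1) & (x_1 -> x_3)) = 1/3 -> 1/3 = 1
and checking the remaining 63 assignments likewise gives ≥ 1 in every case.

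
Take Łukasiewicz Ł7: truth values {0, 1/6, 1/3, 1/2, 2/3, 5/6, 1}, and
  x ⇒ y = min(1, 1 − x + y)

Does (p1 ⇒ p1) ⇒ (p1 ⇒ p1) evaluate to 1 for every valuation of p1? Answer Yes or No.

Yes

p1 = 0 ↦ 1
p1 = 1/6 ↦ 1
p1 = 1/3 ↦ 1
p1 = 1/2 ↦ 1
p1 = 2/3 ↦ 1
p1 = 5/6 ↦ 1
p1 = 1 ↦ 1
Every assignment gives a value ≥ 1.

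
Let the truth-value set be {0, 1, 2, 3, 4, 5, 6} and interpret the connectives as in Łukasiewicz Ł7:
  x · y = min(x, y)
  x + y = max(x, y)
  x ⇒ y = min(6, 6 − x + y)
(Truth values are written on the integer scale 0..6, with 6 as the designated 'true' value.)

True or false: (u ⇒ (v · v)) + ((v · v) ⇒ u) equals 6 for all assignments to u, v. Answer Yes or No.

At u = 2, v = 5, for instance:
v · v = 5 · 5 = 5
u ⇒ (v · v) = 2 ⇒ 5 = 6
(v · v) ⇒ u = 5 ⇒ 2 = 3
(u ⇒ (v · v)) + ((v · v) ⇒ u) = 6 + 3 = 6
and checking the remaining 48 assignments likewise gives ≥ 6 in every case.

Yes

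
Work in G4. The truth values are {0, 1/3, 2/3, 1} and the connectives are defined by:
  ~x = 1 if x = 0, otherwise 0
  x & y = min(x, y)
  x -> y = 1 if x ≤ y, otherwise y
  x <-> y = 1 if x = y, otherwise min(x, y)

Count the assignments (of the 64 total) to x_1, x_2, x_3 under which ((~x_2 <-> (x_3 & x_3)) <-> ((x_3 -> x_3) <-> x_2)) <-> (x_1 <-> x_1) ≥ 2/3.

value 1: 8 assignments (counts)
value 2/3: 4 assignments (counts)
value 1/3: 4 assignments
value 0: 48 assignments
So 12 of the 64 assignments meet the threshold.

12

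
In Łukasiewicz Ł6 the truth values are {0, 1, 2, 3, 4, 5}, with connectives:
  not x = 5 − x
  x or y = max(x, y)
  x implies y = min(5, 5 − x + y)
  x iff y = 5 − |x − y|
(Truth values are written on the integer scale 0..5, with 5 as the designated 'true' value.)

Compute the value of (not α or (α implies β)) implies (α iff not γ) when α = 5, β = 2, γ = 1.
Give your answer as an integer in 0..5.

not α = not 5 = 0
α implies β = 5 implies 2 = 2
not α or (α implies β) = 0 or 2 = 2
not γ = not 1 = 4
α iff not γ = 5 iff 4 = 4
(not α or (α implies β)) implies (α iff not γ) = 2 implies 4 = 5

5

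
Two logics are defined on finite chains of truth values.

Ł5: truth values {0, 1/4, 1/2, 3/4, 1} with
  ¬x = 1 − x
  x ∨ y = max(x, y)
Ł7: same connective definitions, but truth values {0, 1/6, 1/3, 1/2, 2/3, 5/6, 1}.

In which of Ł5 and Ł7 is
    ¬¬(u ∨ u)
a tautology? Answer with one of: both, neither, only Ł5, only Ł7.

In Ł5: at u = 0 the value is 0 — not a tautology.
In Ł7: at u = 0 the value is 0 — not a tautology.

neither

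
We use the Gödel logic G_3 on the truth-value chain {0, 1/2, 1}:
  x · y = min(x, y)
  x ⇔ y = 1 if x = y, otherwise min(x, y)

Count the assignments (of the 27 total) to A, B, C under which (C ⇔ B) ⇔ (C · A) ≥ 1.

12

value 1: 12 assignments (counts)
value 1/2: 4 assignments
value 0: 11 assignments
So 12 of the 27 assignments meet the threshold.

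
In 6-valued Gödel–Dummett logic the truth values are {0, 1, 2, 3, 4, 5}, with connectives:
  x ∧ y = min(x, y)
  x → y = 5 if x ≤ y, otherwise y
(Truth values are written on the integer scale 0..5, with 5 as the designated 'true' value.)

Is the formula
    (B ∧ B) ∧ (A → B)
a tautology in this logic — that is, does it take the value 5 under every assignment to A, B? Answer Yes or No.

No

Counterexample: take A = 0, B = 0.
B ∧ B = 0 ∧ 0 = 0
A → B = 0 → 0 = 5
(B ∧ B) ∧ (A → B) = 0 ∧ 5 = 0
This gives 0 ≠ 5.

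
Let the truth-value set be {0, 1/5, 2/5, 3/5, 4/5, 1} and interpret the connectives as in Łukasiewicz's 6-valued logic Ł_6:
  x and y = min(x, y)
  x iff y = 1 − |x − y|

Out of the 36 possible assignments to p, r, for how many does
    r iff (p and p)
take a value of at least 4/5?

16

value 1: 6 assignments (counts)
value 4/5: 10 assignments (counts)
value 3/5: 8 assignments
value 2/5: 6 assignments
value 1/5: 4 assignments
value 0: 2 assignments
So 16 of the 36 assignments meet the threshold.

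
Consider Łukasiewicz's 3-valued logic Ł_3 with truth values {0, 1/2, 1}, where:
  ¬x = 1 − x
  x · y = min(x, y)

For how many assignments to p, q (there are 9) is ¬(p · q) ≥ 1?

5

p = 0, q = 0 ↦ 1  ≥
p = 0, q = 1/2 ↦ 1  ≥
p = 0, q = 1 ↦ 1  ≥
p = 1/2, q = 0 ↦ 1  ≥
p = 1/2, q = 1/2 ↦ 1/2  <
p = 1/2, q = 1 ↦ 1/2  <
p = 1, q = 0 ↦ 1  ≥
p = 1, q = 1/2 ↦ 1/2  <
p = 1, q = 1 ↦ 0  <
So 5 of the 9 assignments meet the threshold.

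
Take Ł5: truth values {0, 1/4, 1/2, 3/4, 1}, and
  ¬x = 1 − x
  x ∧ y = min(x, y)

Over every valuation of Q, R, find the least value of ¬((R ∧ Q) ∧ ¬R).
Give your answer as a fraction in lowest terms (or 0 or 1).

Take Q = 1/2, R = 1/2:
R ∧ Q = 1/2 ∧ 1/2 = 1/2
¬R = ¬1/2 = 1/2
(R ∧ Q) ∧ ¬R = 1/2 ∧ 1/2 = 1/2
¬((R ∧ Q) ∧ ¬R) = ¬1/2 = 1/2
No assignment yields a value below 1/2, so this is the minimum.

1/2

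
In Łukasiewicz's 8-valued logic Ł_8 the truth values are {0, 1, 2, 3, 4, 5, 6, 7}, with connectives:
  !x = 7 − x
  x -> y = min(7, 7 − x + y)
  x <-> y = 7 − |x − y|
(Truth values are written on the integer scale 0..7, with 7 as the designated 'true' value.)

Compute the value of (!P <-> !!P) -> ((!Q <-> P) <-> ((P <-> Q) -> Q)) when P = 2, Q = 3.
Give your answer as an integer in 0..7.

!P = !2 = 5
!P = !2 = 5
!!P = !5 = 2
!P <-> !!P = 5 <-> 2 = 4
!Q = !3 = 4
!Q <-> P = 4 <-> 2 = 5
P <-> Q = 2 <-> 3 = 6
(P <-> Q) -> Q = 6 -> 3 = 4
(!Q <-> P) <-> ((P <-> Q) -> Q) = 5 <-> 4 = 6
(!P <-> !!P) -> ((!Q <-> P) <-> ((P <-> Q) -> Q)) = 4 -> 6 = 7

7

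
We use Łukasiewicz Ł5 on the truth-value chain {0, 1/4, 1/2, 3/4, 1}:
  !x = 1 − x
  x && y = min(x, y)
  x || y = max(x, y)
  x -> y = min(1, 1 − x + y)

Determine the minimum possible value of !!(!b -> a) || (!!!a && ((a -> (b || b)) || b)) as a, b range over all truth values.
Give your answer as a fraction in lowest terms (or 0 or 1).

1/2

Take a = 1/2, b = 0:
!b = !0 = 1
!b -> a = 1 -> 1/2 = 1/2
!(!b -> a) = !1/2 = 1/2
!!(!b -> a) = !1/2 = 1/2
!a = !1/2 = 1/2
!!a = !1/2 = 1/2
!!!a = !1/2 = 1/2
b || b = 0 || 0 = 0
a -> (b || b) = 1/2 -> 0 = 1/2
(a -> (b || b)) || b = 1/2 || 0 = 1/2
!!!a && ((a -> (b || b)) || b) = 1/2 && 1/2 = 1/2
!!(!b -> a) || (!!!a && ((a -> (b || b)) || b)) = 1/2 || 1/2 = 1/2
No assignment yields a value below 1/2, so this is the minimum.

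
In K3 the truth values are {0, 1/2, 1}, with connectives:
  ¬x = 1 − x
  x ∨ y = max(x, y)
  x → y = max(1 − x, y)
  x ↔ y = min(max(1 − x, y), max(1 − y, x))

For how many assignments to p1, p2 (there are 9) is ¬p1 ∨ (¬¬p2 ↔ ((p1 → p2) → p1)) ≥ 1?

p1 = 0, p2 = 0 ↦ 1  ≥
p1 = 0, p2 = 1/2 ↦ 1  ≥
p1 = 0, p2 = 1 ↦ 1  ≥
p1 = 1/2, p2 = 0 ↦ 1/2  <
p1 = 1/2, p2 = 1/2 ↦ 1/2  <
p1 = 1/2, p2 = 1 ↦ 1/2  <
p1 = 1, p2 = 0 ↦ 0  <
p1 = 1, p2 = 1/2 ↦ 1/2  <
p1 = 1, p2 = 1 ↦ 1  ≥
So 4 of the 9 assignments meet the threshold.

4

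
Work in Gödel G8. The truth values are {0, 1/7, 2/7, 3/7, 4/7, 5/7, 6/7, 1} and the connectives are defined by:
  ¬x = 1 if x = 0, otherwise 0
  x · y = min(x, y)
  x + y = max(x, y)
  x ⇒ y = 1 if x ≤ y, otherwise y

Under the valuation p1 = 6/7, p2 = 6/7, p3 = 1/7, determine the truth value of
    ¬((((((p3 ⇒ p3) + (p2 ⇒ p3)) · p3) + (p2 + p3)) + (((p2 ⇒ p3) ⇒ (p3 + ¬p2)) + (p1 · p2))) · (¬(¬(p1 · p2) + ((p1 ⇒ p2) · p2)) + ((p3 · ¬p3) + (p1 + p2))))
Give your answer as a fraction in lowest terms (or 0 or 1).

p3 ⇒ p3 = 1/7 ⇒ 1/7 = 1
p2 ⇒ p3 = 6/7 ⇒ 1/7 = 1/7
(p3 ⇒ p3) + (p2 ⇒ p3) = 1 + 1/7 = 1
((p3 ⇒ p3) + (p2 ⇒ p3)) · p3 = 1 · 1/7 = 1/7
p2 + p3 = 6/7 + 1/7 = 6/7
(((p3 ⇒ p3) + (p2 ⇒ p3)) · p3) + (p2 + p3) = 1/7 + 6/7 = 6/7
p2 ⇒ p3 = 6/7 ⇒ 1/7 = 1/7
¬p2 = ¬6/7 = 0
p3 + ¬p2 = 1/7 + 0 = 1/7
(p2 ⇒ p3) ⇒ (p3 + ¬p2) = 1/7 ⇒ 1/7 = 1
p1 · p2 = 6/7 · 6/7 = 6/7
((p2 ⇒ p3) ⇒ (p3 + ¬p2)) + (p1 · p2) = 1 + 6/7 = 1
((((p3 ⇒ p3) + (p2 ⇒ p3)) · p3) + (p2 + p3)) + (((p2 ⇒ p3) ⇒ (p3 + ¬p2)) + (p1 · p2)) = 6/7 + 1 = 1
p1 · p2 = 6/7 · 6/7 = 6/7
¬(p1 · p2) = ¬6/7 = 0
p1 ⇒ p2 = 6/7 ⇒ 6/7 = 1
(p1 ⇒ p2) · p2 = 1 · 6/7 = 6/7
¬(p1 · p2) + ((p1 ⇒ p2) · p2) = 0 + 6/7 = 6/7
¬(¬(p1 · p2) + ((p1 ⇒ p2) · p2)) = ¬6/7 = 0
¬p3 = ¬1/7 = 0
p3 · ¬p3 = 1/7 · 0 = 0
p1 + p2 = 6/7 + 6/7 = 6/7
(p3 · ¬p3) + (p1 + p2) = 0 + 6/7 = 6/7
¬(¬(p1 · p2) + ((p1 ⇒ p2) · p2)) + ((p3 · ¬p3) + (p1 + p2)) = 0 + 6/7 = 6/7
(((((p3 ⇒ p3) + (p2 ⇒ p3)) · p3) + (p2 + p3)) + (((p2 ⇒ p3) ⇒ (p3 + ¬p2)) + (p1 · p2))) · (¬(¬(p1 · p2) + ((p1 ⇒ p2) · p2)) + ((p3 · ¬p3) + (p1 + p2))) = 1 · 6/7 = 6/7
¬((((((p3 ⇒ p3) + (p2 ⇒ p3)) · p3) + (p2 + p3)) + (((p2 ⇒ p3) ⇒ (p3 + ¬p2)) + (p1 · p2))) · (¬(¬(p1 · p2) + ((p1 ⇒ p2) · p2)) + ((p3 · ¬p3) + (p1 + p2)))) = ¬6/7 = 0

0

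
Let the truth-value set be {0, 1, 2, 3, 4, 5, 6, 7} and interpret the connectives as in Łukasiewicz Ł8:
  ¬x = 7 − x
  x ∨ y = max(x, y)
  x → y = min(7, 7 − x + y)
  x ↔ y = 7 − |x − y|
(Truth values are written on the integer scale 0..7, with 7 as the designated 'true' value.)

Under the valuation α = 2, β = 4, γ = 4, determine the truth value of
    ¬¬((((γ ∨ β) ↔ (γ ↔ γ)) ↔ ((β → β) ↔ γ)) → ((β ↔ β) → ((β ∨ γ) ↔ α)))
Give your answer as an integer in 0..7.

5

γ ∨ β = 4 ∨ 4 = 4
γ ↔ γ = 4 ↔ 4 = 7
(γ ∨ β) ↔ (γ ↔ γ) = 4 ↔ 7 = 4
β → β = 4 → 4 = 7
(β → β) ↔ γ = 7 ↔ 4 = 4
((γ ∨ β) ↔ (γ ↔ γ)) ↔ ((β → β) ↔ γ) = 4 ↔ 4 = 7
β ↔ β = 4 ↔ 4 = 7
β ∨ γ = 4 ∨ 4 = 4
(β ∨ γ) ↔ α = 4 ↔ 2 = 5
(β ↔ β) → ((β ∨ γ) ↔ α) = 7 → 5 = 5
(((γ ∨ β) ↔ (γ ↔ γ)) ↔ ((β → β) ↔ γ)) → ((β ↔ β) → ((β ∨ γ) ↔ α)) = 7 → 5 = 5
¬((((γ ∨ β) ↔ (γ ↔ γ)) ↔ ((β → β) ↔ γ)) → ((β ↔ β) → ((β ∨ γ) ↔ α))) = ¬5 = 2
¬¬((((γ ∨ β) ↔ (γ ↔ γ)) ↔ ((β → β) ↔ γ)) → ((β ↔ β) → ((β ∨ γ) ↔ α))) = ¬2 = 5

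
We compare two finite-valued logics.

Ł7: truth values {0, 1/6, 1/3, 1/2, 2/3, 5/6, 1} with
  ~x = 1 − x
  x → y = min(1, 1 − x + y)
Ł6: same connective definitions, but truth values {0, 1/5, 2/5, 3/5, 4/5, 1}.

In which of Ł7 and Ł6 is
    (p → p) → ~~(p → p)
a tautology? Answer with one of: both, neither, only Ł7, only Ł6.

In Ł7: every assignment gives 1 — tautology.
In Ł6: every assignment gives 1 — tautology.

both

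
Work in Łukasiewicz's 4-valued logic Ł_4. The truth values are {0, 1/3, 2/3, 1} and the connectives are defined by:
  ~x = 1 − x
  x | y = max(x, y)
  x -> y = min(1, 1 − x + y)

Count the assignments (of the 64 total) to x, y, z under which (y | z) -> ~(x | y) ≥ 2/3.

35

value 1: 18 assignments (counts)
value 2/3: 17 assignments (counts)
value 1/3: 10 assignments
value 0: 19 assignments
So 35 of the 64 assignments meet the threshold.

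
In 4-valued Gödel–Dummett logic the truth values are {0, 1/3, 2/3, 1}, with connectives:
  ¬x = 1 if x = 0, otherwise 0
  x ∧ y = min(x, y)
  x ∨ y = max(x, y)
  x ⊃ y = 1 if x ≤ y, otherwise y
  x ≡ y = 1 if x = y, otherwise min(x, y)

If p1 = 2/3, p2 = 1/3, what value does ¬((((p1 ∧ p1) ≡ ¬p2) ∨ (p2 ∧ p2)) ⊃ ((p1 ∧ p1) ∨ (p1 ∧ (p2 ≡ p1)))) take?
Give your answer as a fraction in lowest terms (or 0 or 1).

0

p1 ∧ p1 = 2/3 ∧ 2/3 = 2/3
¬p2 = ¬1/3 = 0
(p1 ∧ p1) ≡ ¬p2 = 2/3 ≡ 0 = 0
p2 ∧ p2 = 1/3 ∧ 1/3 = 1/3
((p1 ∧ p1) ≡ ¬p2) ∨ (p2 ∧ p2) = 0 ∨ 1/3 = 1/3
p1 ∧ p1 = 2/3 ∧ 2/3 = 2/3
p2 ≡ p1 = 1/3 ≡ 2/3 = 1/3
p1 ∧ (p2 ≡ p1) = 2/3 ∧ 1/3 = 1/3
(p1 ∧ p1) ∨ (p1 ∧ (p2 ≡ p1)) = 2/3 ∨ 1/3 = 2/3
(((p1 ∧ p1) ≡ ¬p2) ∨ (p2 ∧ p2)) ⊃ ((p1 ∧ p1) ∨ (p1 ∧ (p2 ≡ p1))) = 1/3 ⊃ 2/3 = 1
¬((((p1 ∧ p1) ≡ ¬p2) ∨ (p2 ∧ p2)) ⊃ ((p1 ∧ p1) ∨ (p1 ∧ (p2 ≡ p1)))) = ¬1 = 0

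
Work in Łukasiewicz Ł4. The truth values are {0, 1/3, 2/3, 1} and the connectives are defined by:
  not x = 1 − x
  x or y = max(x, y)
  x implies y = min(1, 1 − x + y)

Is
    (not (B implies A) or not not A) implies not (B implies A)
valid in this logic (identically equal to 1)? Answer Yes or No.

Counterexample: take A = 1/3, B = 0.
B implies A = 0 implies 1/3 = 1
not (B implies A) = not 1 = 0
not A = not 1/3 = 2/3
not not A = not 2/3 = 1/3
not (B implies A) or not not A = 0 or 1/3 = 1/3
B implies A = 0 implies 1/3 = 1
not (B implies A) = not 1 = 0
(not (B implies A) or not not A) implies not (B implies A) = 1/3 implies 0 = 2/3
This gives 2/3 ≠ 1.

No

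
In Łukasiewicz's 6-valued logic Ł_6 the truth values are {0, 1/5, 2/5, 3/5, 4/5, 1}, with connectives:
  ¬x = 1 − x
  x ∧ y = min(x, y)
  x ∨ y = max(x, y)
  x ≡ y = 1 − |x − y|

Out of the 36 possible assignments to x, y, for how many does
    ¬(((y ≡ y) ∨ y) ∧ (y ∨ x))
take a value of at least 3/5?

value 1: 1 assignment (counts)
value 4/5: 3 assignments (counts)
value 3/5: 5 assignments (counts)
value 2/5: 7 assignments
value 1/5: 9 assignments
value 0: 11 assignments
So 9 of the 36 assignments meet the threshold.

9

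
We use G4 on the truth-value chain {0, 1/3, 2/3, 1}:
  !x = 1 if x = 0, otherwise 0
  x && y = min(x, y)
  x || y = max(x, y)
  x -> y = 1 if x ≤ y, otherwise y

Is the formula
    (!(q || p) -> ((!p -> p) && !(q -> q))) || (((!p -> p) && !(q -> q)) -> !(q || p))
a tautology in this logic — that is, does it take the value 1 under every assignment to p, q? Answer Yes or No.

Yes

p = 0, q = 0 ↦ 1
p = 0, q = 1/3 ↦ 1
p = 0, q = 2/3 ↦ 1
p = 0, q = 1 ↦ 1
p = 1/3, q = 0 ↦ 1
p = 1/3, q = 1/3 ↦ 1
p = 1/3, q = 2/3 ↦ 1
p = 1/3, q = 1 ↦ 1
p = 2/3, q = 0 ↦ 1
p = 2/3, q = 1/3 ↦ 1
p = 2/3, q = 2/3 ↦ 1
p = 2/3, q = 1 ↦ 1
p = 1, q = 0 ↦ 1
p = 1, q = 1/3 ↦ 1
p = 1, q = 2/3 ↦ 1
p = 1, q = 1 ↦ 1
Every assignment gives a value ≥ 1.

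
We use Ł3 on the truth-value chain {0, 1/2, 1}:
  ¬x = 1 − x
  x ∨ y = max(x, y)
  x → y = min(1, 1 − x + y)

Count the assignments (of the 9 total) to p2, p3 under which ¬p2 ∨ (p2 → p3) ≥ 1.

p2 = 0, p3 = 0 ↦ 1  ≥
p2 = 0, p3 = 1/2 ↦ 1  ≥
p2 = 0, p3 = 1 ↦ 1  ≥
p2 = 1/2, p3 = 0 ↦ 1/2  <
p2 = 1/2, p3 = 1/2 ↦ 1  ≥
p2 = 1/2, p3 = 1 ↦ 1  ≥
p2 = 1, p3 = 0 ↦ 0  <
p2 = 1, p3 = 1/2 ↦ 1/2  <
p2 = 1, p3 = 1 ↦ 1  ≥
So 6 of the 9 assignments meet the threshold.

6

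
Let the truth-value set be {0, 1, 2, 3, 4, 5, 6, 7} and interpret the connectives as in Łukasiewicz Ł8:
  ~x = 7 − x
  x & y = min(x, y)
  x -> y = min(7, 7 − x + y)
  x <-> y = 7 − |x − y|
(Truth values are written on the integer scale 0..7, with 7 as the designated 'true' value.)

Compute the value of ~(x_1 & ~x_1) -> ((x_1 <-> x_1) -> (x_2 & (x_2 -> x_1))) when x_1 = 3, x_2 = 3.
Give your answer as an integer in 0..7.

~x_1 = ~3 = 4
x_1 & ~x_1 = 3 & 4 = 3
~(x_1 & ~x_1) = ~3 = 4
x_1 <-> x_1 = 3 <-> 3 = 7
x_2 -> x_1 = 3 -> 3 = 7
x_2 & (x_2 -> x_1) = 3 & 7 = 3
(x_1 <-> x_1) -> (x_2 & (x_2 -> x_1)) = 7 -> 3 = 3
~(x_1 & ~x_1) -> ((x_1 <-> x_1) -> (x_2 & (x_2 -> x_1))) = 4 -> 3 = 6

6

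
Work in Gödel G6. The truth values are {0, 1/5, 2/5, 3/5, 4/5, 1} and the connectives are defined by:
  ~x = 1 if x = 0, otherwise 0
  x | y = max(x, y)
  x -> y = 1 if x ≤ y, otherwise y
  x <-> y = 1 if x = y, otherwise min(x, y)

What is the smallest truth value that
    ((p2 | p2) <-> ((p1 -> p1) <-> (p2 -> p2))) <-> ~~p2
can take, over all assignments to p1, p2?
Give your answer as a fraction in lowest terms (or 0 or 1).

1/5

Take p1 = 0, p2 = 1/5:
p2 | p2 = 1/5 | 1/5 = 1/5
p1 -> p1 = 0 -> 0 = 1
p2 -> p2 = 1/5 -> 1/5 = 1
(p1 -> p1) <-> (p2 -> p2) = 1 <-> 1 = 1
(p2 | p2) <-> ((p1 -> p1) <-> (p2 -> p2)) = 1/5 <-> 1 = 1/5
~p2 = ~1/5 = 0
~~p2 = ~0 = 1
((p2 | p2) <-> ((p1 -> p1) <-> (p2 -> p2))) <-> ~~p2 = 1/5 <-> 1 = 1/5
No assignment yields a value below 1/5, so this is the minimum.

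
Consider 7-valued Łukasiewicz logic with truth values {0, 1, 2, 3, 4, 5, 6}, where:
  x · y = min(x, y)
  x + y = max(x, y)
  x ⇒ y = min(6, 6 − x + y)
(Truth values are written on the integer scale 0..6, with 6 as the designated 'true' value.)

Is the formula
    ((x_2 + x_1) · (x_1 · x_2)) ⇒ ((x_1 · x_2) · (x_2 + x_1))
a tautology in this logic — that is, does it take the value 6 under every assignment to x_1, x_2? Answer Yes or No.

At x_1 = 5, x_2 = 0, for instance:
x_2 + x_1 = 0 + 5 = 5
x_1 · x_2 = 5 · 0 = 0
(x_2 + x_1) · (x_1 · x_2) = 5 · 0 = 0
(x_1 · x_2) · (x_2 + x_1) = 0 · 5 = 0
((x_2 + x_1) · (x_1 · x_2)) ⇒ ((x_1 · x_2) · (x_2 + x_1)) = 0 ⇒ 0 = 6
and checking the remaining 48 assignments likewise gives ≥ 6 in every case.

Yes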